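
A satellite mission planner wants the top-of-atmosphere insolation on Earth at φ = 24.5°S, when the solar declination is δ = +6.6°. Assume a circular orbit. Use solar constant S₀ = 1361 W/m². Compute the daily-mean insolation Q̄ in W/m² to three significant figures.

Q̄ ≈ 360 W/m²

cos H₀ = −tan(-24.5°) tan(+6.600°) = 0.0527, H₀ = 1.5180 rad.
Bracket: H₀ sin φ sin δ + cos φ cos δ sin H₀ = 1.5180×-0.41469×0.11494 + 0.90996×0.99337×0.99861 = -0.072355 + 0.902671 = 0.830316.
Q̄ = (S₀/π) × [bracket] = (1361/π) × 0.830316 = 359.7 W/m².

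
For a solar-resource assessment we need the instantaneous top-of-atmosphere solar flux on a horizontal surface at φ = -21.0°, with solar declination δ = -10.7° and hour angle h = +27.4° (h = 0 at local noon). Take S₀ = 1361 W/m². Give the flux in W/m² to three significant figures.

cos θ_z = sin φ sin δ + cos φ cos δ cos h = 0.066537 + 0.814436 = 0.880973.
Flux = S₀ · cos θ_z = 1361 × 0.880973 = 1199 W/m².

1.20e+03 W/m²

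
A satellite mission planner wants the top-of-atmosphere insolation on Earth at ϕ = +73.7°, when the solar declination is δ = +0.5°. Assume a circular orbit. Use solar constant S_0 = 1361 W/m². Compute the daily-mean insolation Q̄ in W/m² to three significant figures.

Q̄ ≈ 127 W/m²

cos h₀ = −tan(+73.7°) tan(+0.500°) = -0.0298, h₀ = 1.6006 rad.
Bracket: h₀ sin ϕ sin δ + cos ϕ cos δ sin h₀ = 1.6006×0.95981×0.00873 + 0.28067×0.99996×0.99955 = 0.013412 + 0.280532 = 0.293944.
Q̄ = (S_0/π) × [bracket] = (1361/π) × 0.293944 = 127.3 W/m².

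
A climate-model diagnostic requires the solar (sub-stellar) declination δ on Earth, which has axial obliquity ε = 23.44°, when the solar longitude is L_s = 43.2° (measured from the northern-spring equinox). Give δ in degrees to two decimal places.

sin δ = sin ε · sin L_s = sin 23.44° × sin 43.2° = 0.272305.
δ = arcsin(0.272305) = +15.80°.

δ = +15.80°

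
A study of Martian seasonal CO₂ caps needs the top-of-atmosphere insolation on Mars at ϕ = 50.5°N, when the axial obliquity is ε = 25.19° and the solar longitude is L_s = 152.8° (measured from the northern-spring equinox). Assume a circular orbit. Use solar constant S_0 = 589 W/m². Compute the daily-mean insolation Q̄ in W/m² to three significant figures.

Q̄ ≈ 165 W/m²

Solar declination: sin δ = sin ε · sin L_s = sin 25.19° × sin 152.8° = 0.19455, so δ = +11.218°.
cos h₀ = −tan(+50.5°) tan(+11.218°) = -0.2406, h₀ = 1.8138 rad.
Bracket: h₀ sin ϕ sin δ + cos ϕ cos δ sin h₀ = 1.8138×0.77162×0.19455 + 0.63608×0.98089×0.97062 = 0.272285 + 0.605594 = 0.877879.
Q̄ = (S_0/π) × [bracket] = (589/π) × 0.877879 = 164.6 W/m².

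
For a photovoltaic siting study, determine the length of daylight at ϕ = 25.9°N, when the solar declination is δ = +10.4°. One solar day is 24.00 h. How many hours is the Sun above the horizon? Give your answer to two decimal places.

cos h₀ = −tan ϕ · tan δ = −tan(+25.9°) × tan(+10.400°) = -0.0891, so h₀ = 1.6600 rad = 95.11°.
Daylight = 2h₀/(2π) × 24.00 h = (1.6600/π) × 24.00 = 12.68 h.

12.68 h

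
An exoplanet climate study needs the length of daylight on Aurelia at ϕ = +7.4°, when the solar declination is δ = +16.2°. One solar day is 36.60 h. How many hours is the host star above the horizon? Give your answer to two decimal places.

cos h₀ = −tan ϕ · tan δ = −tan(+7.4°) × tan(+16.200°) = -0.0377, so h₀ = 1.6085 rad = 92.16°.
Daylight = 2h₀/(2π) × 36.60 h = (1.6085/π) × 36.60 = 18.74 h.

18.74 h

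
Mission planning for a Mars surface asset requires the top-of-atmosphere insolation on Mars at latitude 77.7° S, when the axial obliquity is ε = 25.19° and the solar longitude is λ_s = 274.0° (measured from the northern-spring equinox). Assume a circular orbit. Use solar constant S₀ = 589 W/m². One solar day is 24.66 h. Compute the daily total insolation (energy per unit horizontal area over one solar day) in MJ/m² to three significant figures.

Solar declination: sin δ = sin ε · sin λ_s = sin 25.19° × sin 274.0° = -0.42458, so δ = -25.124°.
cos H₀ = −tan(-77.7°) tan(-25.124°) = -2.1508 ≤ −1 ⇒ polar day, H₀ = π.
Bracket: H₀ sin φ sin δ + cos φ cos δ sin H₀ = 3.1416×-0.97705×-0.42458 + 0.21303×0.90539×0.00000 = 1.303248 + 0.000000 = 1.303248.
Q̄ = (S₀/π) × [bracket] = (589/π) × 1.303248 = 244.34 W/m².
Daily total = Q̄ × 24.66 h × 3600 s/h = 244.34 × 24.66 × 3600 / 10⁶ = 21.69 MJ/m².

21.7 MJ/m²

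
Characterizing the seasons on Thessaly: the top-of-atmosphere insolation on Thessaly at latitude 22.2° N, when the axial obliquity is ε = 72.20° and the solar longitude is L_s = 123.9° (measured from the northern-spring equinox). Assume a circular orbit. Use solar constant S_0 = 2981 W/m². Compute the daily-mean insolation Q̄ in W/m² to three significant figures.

Solar declination: sin δ = sin ε · sin L_s = sin 72.20° × sin 123.9° = 0.79028, so δ = +52.212°.
cos h₀ = −tan(+22.2°) tan(+52.212°) = -0.5263, h₀ = 2.1251 rad.
Bracket: h₀ sin ϕ sin δ + cos ϕ cos δ sin h₀ = 2.1251×0.37784×0.79028 + 0.92587×0.61275×0.85028 = 0.634554 + 0.482387 = 1.116941.
Q̄ = (S_0/π) × [bracket] = (2981/π) × 1.116941 = 1060 W/m².

Q̄ ≈ 1.06e+03 W/m²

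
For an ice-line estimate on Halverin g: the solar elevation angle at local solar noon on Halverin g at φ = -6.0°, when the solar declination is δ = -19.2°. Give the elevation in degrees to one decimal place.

76.8°

At local noon the hour angle is zero, so the zenith angle equals |φ − δ| = |-6.0° − (-19.200°)| = 13.200°.
Elevation = 90° − 13.200° = 76.8°.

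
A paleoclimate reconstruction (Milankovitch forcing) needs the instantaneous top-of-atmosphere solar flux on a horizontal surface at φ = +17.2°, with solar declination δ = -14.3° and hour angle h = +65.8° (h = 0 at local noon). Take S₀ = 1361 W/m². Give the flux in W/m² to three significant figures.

417 W/m²

cos θ_z = sin φ sin δ + cos φ cos δ cos h = -0.073040 + 0.379457 = 0.306417.
Flux = S₀ · cos θ_z = 1361 × 0.306417 = 417.0 W/m².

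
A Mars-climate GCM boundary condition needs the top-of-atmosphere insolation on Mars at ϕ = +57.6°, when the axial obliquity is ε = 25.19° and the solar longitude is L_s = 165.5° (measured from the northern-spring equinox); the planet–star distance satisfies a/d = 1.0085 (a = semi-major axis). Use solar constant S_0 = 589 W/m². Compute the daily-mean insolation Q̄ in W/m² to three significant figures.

Solar declination: sin δ = sin ε · sin L_s = sin 25.19° × sin 165.5° = 0.10657, so δ = +6.117°.
cos h₀ = −tan(+57.6°) tan(+6.117°) = -0.1689, h₀ = 1.7405 rad.
Bracket: h₀ sin ϕ sin δ + cos ϕ cos δ sin h₀ = 1.7405×0.84433×0.10657 + 0.53583×0.99431×0.98564 = 0.156611 + 0.525130 = 0.681741.
Inverse-square distance factor (a/d)² = 1.0085² = 1.017072.
Q̄ = (S_0/π) × 1.017072 × [bracket] = (589/π) × 1.017072 × 0.681741 = 130.0 W/m².

Q̄ ≈ 130 W/m²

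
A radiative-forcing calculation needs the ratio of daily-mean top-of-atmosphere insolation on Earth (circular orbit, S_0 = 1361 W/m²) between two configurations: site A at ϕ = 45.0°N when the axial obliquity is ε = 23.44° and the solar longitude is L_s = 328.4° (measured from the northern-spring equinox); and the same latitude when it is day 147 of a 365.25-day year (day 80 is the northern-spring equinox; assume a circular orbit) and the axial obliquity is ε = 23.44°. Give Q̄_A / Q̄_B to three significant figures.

— Configuration A (ϕ=+45.0°):
Solar declination: sin δ = sin ε · sin L_s = sin 23.44° × sin 328.4° = -0.20844, so δ = -12.031°.
cos h₀ = −tan(+45.0°) tan(-12.031°) = 0.2131, h₀ = 1.3560 rad.
Bracket: h₀ sin ϕ sin δ + cos ϕ cos δ sin h₀ = 1.3560×0.70711×-0.20844 + 0.70711×0.97804×0.97703 = -0.199861 + 0.675696 = 0.475835.
Q̄ = (S_0/π) × [bracket] = (1361/π) × 0.475835 = 206.14 W/m².
— Configuration B (ϕ=+45.0°):
Solar longitude: L_s = 360° × (147 − 80)/365.25 = 66.037°.
sin δ = sin 23.44° × sin 66.037° = 0.36350, so δ = +21.315°.
cos h₀ = −tan(+45.0°) tan(+21.315°) = -0.3902, h₀ = 1.9716 rad.
Bracket: h₀ sin ϕ sin δ + cos ϕ cos δ sin h₀ = 1.9716×0.70711×0.36350 + 0.70711×0.93159×0.92073 = 0.506769 + 0.606519 = 1.113288.
Q̄ = (S_0/π) × [bracket] = (1361/π) × 1.113288 = 482.30 W/m².
Ratio Q̄_A / Q̄_B = 206.14 / 482.30 = 0.4274.

Q̄_A / Q̄_B ≈ 0.427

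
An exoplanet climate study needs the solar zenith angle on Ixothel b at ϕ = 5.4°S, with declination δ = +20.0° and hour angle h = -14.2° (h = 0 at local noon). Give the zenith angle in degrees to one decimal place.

θ_z = 29.0°

cos θ_z = sin ϕ sin δ + cos ϕ cos δ cos h = -0.032187 + 0.906938 = 0.874751.
θ_z = arccos(0.874751) = 29.0°.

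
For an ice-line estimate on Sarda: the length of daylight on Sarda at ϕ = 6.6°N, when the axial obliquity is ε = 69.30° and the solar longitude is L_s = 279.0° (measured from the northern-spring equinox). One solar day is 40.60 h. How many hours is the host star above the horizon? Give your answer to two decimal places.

Solar declination: sin δ = sin ε · sin L_s = sin 69.30° × sin 279.0° = -0.92393, so δ = -67.507°.
cos h₀ = −tan ϕ · tan δ = −tan(+6.6°) × tan(-67.507°) = 0.2794, so h₀ = 1.2876 rad = 73.77°.
Daylight = 2h₀/(2π) × 40.60 h = (1.2876/π) × 40.60 = 16.64 h.

16.64 h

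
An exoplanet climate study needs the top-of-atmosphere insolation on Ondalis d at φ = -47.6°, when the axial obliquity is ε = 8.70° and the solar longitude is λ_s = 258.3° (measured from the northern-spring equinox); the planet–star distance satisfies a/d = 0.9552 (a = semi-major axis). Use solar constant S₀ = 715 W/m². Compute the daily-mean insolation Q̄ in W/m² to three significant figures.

Solar declination: sin δ = sin ε · sin λ_s = sin 8.70° × sin 258.3° = -0.14812, so δ = -8.518°.
cos H₀ = −tan(-47.6°) tan(-8.518°) = -0.1640, H₀ = 1.7356 rad.
Bracket: H₀ sin φ sin δ + cos φ cos δ sin H₀ = 1.7356×-0.73846×-0.14812 + 0.67430×0.98897×0.98646 = 0.189841 + 0.657833 = 0.847674.
Inverse-square distance factor (a/d)² = 0.9552² = 0.912407.
Q̄ = (S₀/π) × 0.912407 × [bracket] = (715/π) × 0.912407 × 0.847674 = 176.0 W/m².

Q̄ ≈ 176 W/m²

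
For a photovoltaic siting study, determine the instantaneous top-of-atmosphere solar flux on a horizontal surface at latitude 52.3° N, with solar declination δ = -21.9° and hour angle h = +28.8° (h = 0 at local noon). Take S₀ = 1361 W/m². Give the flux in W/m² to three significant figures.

cos θ_z = sin φ sin δ + cos φ cos δ cos h = -0.295117 + 0.497214 = 0.202097.
Flux = S₀ · cos θ_z = 1361 × 0.202097 = 275.1 W/m².

275 W/m²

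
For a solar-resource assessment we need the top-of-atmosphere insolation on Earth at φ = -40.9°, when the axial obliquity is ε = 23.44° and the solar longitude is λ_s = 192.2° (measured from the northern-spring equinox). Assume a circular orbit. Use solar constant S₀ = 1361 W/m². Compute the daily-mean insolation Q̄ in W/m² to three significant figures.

Solar declination: sin δ = sin ε · sin λ_s = sin 23.44° × sin 192.2° = -0.08406, so δ = -4.822°.
cos H₀ = −tan(-40.9°) tan(-4.822°) = -0.0731, H₀ = 1.6439 rad.
Bracket: H₀ sin φ sin δ + cos φ cos δ sin H₀ = 1.6439×-0.65474×-0.08406 + 0.75585×0.99646×0.99733 = 0.090476 + 0.751163 = 0.841639.
Q̄ = (S₀/π) × [bracket] = (1361/π) × 0.841639 = 364.6 W/m².

Q̄ ≈ 365 W/m²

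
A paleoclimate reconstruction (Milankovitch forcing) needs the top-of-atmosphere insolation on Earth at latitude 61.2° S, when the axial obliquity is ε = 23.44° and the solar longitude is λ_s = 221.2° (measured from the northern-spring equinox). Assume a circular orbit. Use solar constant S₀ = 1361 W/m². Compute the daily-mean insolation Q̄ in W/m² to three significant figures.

Q̄ ≈ 383 W/m²

Solar declination: sin δ = sin ε · sin λ_s = sin 23.44° × sin 221.2° = -0.26202, so δ = -15.190°.
cos H₀ = −tan(-61.2°) tan(-15.190°) = -0.4939, H₀ = 2.0873 rad.
Bracket: H₀ sin φ sin δ + cos φ cos δ sin H₀ = 2.0873×-0.87631×-0.26202 + 0.48175×0.96506×0.86954 = 0.479267 + 0.404264 = 0.883531.
Q̄ = (S₀/π) × [bracket] = (1361/π) × 0.883531 = 382.8 W/m².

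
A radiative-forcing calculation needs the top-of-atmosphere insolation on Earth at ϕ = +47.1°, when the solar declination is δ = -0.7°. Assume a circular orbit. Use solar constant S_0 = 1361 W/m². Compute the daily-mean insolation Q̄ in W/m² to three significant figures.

Q̄ ≈ 289 W/m²

cos h₀ = −tan(+47.1°) tan(-0.700°) = 0.0131, h₀ = 1.5576 rad.
Bracket: h₀ sin ϕ sin δ + cos ϕ cos δ sin h₀ = 1.5576×0.73254×-0.01222 + 0.68072×0.99993×0.99991 = -0.013943 + 0.680611 = 0.666668.
Q̄ = (S_0/π) × [bracket] = (1361/π) × 0.666668 = 288.8 W/m².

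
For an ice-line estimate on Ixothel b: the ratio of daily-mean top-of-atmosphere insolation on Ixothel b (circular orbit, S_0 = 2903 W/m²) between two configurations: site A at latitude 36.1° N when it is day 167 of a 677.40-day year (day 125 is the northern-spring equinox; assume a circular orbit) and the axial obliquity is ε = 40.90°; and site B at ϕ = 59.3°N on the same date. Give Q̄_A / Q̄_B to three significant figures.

Q̄_A / Q̄_B ≈ 1.17

— Configuration A (ϕ=+36.1°):
Solar longitude: L_s = 360° × (167 − 125)/677.40 = 22.321°.
sin δ = sin 40.90° × sin 22.321° = 0.24866, so δ = +14.398°.
cos h₀ = −tan(+36.1°) tan(+14.398°) = -0.1872, h₀ = 1.7591 rad.
Bracket: h₀ sin ϕ sin δ + cos ϕ cos δ sin h₀ = 1.7591×0.58920×0.24866 + 0.80799×0.96859×0.98232 = 0.257727 + 0.768774 = 1.026501.
Q̄ = (S_0/π) × [bracket] = (2903/π) × 1.026501 = 948.54 W/m².
— Configuration B (ϕ=+59.3°):
cos h₀ = −tan(+59.3°) tan(+14.398°) = -0.4324, h₀ = 2.0179 rad.
Bracket: h₀ sin ϕ sin δ + cos ϕ cos δ sin h₀ = 2.0179×0.85985×0.24866 + 0.51054×0.96859×0.90169 = 0.431448 + 0.445889 = 0.877337.
Q̄ = (S_0/π) × [bracket] = (2903/π) × 0.877337 = 810.71 W/m².
Ratio Q̄_A / Q̄_B = 948.54 / 810.71 = 1.170.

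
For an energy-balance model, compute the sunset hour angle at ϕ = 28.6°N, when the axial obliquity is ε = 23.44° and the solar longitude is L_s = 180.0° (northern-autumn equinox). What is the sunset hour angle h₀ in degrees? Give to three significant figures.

Solar declination: sin δ = sin ε · sin L_s = sin 23.44° × sin 180.0° = 0.00000, so δ = +0.000°.
cos h₀ = −tan ϕ · tan δ = −tan(+28.6°) × tan(+0.000°) = -0.0000, so h₀ = 1.5708 rad = 90.00°.

h₀ = 90.0°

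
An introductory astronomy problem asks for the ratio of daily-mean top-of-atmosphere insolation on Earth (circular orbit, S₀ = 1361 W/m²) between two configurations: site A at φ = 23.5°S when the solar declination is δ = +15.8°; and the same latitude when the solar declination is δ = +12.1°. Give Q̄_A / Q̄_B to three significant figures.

— Configuration A (φ=-23.5°):
cos H₀ = −tan(-23.5°) tan(+15.800°) = 0.1230, H₀ = 1.4474 rad.
Bracket: H₀ sin φ sin δ + cos φ cos δ sin H₀ = 1.4474×-0.39875×0.27228 + 0.91706×0.96222×0.99240 = -0.157147 + 0.875707 = 0.718560.
Q̄ = (S₀/π) × [bracket] = (1361/π) × 0.718560 = 311.29 W/m².
— Configuration B (φ=-23.5°):
cos H₀ = −tan(-23.5°) tan(+12.100°) = 0.0932, H₀ = 1.4774 rad.
Bracket: H₀ sin φ sin δ + cos φ cos δ sin H₀ = 1.4774×-0.39875×0.20962 + 0.91706×0.97778×0.99565 = -0.123490 + 0.892782 = 0.769292.
Q̄ = (S₀/π) × [bracket] = (1361/π) × 0.769292 = 333.27 W/m².
Ratio Q̄_A / Q̄_B = 311.29 / 333.27 = 0.9340.

Q̄_A / Q̄_B ≈ 0.934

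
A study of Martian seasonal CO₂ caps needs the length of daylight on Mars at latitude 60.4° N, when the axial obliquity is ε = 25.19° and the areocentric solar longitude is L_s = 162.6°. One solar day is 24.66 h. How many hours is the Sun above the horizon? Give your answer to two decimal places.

sin δ = sin 25.19° × sin 162.6° = 0.12728, so δ = +7.312°.
cos h₀ = −tan ϕ · tan δ = −tan(+60.4°) × tan(+7.312°) = -0.2259, so h₀ = 1.7986 rad = 103.06°.
Daylight = 2h₀/(2π) × 24.66 h = (1.7986/π) × 24.66 = 14.12 h.

14.12 h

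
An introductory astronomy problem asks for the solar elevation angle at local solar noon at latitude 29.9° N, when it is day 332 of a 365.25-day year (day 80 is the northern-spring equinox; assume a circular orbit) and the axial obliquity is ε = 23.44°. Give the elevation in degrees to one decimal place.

38.4°

Solar longitude: λ_s = 360° × (332 − 80)/365.25 = 248.378°.
sin δ = sin 23.44° × sin 248.378° = -0.36980, so δ = -21.703°.
At local noon the hour angle is zero, so the zenith angle equals |φ − δ| = |+29.9° − (-21.703°)| = 51.603°.
Elevation = 90° − 51.603° = 38.4°.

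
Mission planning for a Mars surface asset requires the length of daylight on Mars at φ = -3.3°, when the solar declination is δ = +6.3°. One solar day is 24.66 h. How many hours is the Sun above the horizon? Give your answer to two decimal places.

cos H₀ = −tan φ · tan δ = −tan(-3.3°) × tan(+6.300°) = 0.0064, so H₀ = 1.5644 rad = 89.64°.
Daylight = 2H₀/(2π) × 24.66 h = (1.5644/π) × 24.66 = 12.28 h.

12.28 h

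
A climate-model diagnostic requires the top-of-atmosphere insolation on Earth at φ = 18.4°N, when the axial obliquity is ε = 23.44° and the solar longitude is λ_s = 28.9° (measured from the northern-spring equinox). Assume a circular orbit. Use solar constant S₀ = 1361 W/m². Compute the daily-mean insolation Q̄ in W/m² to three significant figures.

Q̄ ≈ 446 W/m²

Solar declination: sin δ = sin ε · sin λ_s = sin 23.44° × sin 28.9° = 0.19224, so δ = +11.084°.
cos H₀ = −tan(+18.4°) tan(+11.084°) = -0.0652, H₀ = 1.6360 rad.
Bracket: H₀ sin φ sin δ + cos φ cos δ sin H₀ = 1.6360×0.31565×0.19224 + 0.94888×0.98135×0.99787 = 0.099273 + 0.929200 = 1.028473.
Q̄ = (S₀/π) × [bracket] = (1361/π) × 1.028473 = 445.6 W/m².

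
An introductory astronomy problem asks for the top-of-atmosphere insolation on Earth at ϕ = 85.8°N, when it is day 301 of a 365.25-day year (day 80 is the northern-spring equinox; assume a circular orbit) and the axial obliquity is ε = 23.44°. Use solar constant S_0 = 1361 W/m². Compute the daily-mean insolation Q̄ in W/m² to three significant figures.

Solar longitude: L_s = 360° × (301 − 80)/365.25 = 217.823°.
sin δ = sin 23.44° × sin 217.823° = -0.24394, so δ = -14.119°.
cos h₀ = −tan(+85.8°) tan(-14.119°) = 3.4252 ≥ 1 ⇒ polar night, h₀ = 0 and Q̄ = 0.

Q̄ ≈ 0.00 W/m²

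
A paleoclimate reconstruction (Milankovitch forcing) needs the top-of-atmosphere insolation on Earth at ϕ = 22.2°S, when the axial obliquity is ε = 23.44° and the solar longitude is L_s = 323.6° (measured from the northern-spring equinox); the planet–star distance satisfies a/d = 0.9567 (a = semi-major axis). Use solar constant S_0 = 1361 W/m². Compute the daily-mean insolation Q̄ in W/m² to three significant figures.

Solar declination: sin δ = sin ε · sin L_s = sin 23.44° × sin 323.6° = -0.23606, so δ = -13.654°.
cos h₀ = −tan(-22.2°) tan(-13.654°) = -0.0991, h₀ = 1.6701 rad.
Bracket: h₀ sin ϕ sin δ + cos ϕ cos δ sin h₀ = 1.6701×-0.37784×-0.23606 + 0.92587×0.97174×0.99507 = 0.148961 + 0.895269 = 1.044230.
Inverse-square distance factor (a/d)² = 0.9567² = 0.915275.
Q̄ = (S_0/π) × 0.915275 × [bracket] = (1361/π) × 0.915275 × 1.044230 = 414.1 W/m².

Q̄ ≈ 414 W/m²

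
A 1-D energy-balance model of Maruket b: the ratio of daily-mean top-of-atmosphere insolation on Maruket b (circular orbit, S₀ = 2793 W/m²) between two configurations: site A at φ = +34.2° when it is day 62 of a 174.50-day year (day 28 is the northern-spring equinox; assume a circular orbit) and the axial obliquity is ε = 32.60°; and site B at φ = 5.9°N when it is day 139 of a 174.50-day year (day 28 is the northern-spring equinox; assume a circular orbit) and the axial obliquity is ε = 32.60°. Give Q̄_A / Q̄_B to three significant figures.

Q̄_A / Q̄_B ≈ 1.44

— Configuration A (φ=+34.2°):
Solar longitude: λ_s = 360° × (62 − 28)/174.50 = 70.143°.
sin δ = sin 32.60° × sin 70.143° = 0.50674, so δ = +30.447°.
cos H₀ = −tan(+34.2°) tan(+30.447°) = -0.3995, H₀ = 1.9817 rad.
Bracket: H₀ sin φ sin δ + cos φ cos δ sin H₀ = 1.9817×0.56208×0.50674 + 0.82708×0.86210×0.91675 = 0.564444 + 0.653666 = 1.218110.
Q̄ = (S₀/π) × [bracket] = (2793/π) × 1.218110 = 1082.9 W/m².
— Configuration B (φ=+5.9°):
Solar longitude: λ_s = 360° × (139 − 28)/174.50 = 228.997°.
sin δ = sin 32.60° × sin 228.997° = -0.40660, so δ = -23.991°.
cos H₀ = −tan(+5.9°) tan(-23.991°) = 0.0460, H₀ = 1.5248 rad.
Bracket: H₀ sin φ sin δ + cos φ cos δ sin H₀ = 1.5248×0.10279×-0.40660 + 0.99470×0.91361×0.99894 = -0.063728 + 0.907805 = 0.844077.
Q̄ = (S₀/π) × [bracket] = (2793/π) × 0.844077 = 750.42 W/m².
Ratio Q̄_A / Q̄_B = 1082.9 / 750.42 = 1.443.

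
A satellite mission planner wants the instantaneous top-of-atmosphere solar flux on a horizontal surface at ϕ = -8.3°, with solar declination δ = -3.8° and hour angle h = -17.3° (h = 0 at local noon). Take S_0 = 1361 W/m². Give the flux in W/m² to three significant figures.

1.30e+03 W/m²

cos θ_z = sin ϕ sin δ + cos ϕ cos δ cos h = 0.009567 + 0.942683 = 0.952250.
Flux = S_0 · cos θ_z = 1361 × 0.952250 = 1296 W/m².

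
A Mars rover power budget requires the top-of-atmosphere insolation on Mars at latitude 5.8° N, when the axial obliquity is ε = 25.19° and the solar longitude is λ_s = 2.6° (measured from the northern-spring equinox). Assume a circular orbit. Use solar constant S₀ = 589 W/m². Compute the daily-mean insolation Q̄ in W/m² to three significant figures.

Q̄ ≈ 187 W/m²

Solar declination: sin δ = sin ε · sin λ_s = sin 25.19° × sin 2.6° = 0.01931, so δ = +1.106°.
cos H₀ = −tan(+5.8°) tan(+1.106°) = -0.0020, H₀ = 1.5728 rad.
Bracket: H₀ sin φ sin δ + cos φ cos δ sin H₀ = 1.5728×0.10106×0.01931 + 0.99488×0.99981×1.00000 = 0.003069 + 0.994691 = 0.997760.
Q̄ = (S₀/π) × [bracket] = (589/π) × 0.997760 = 187.1 W/m².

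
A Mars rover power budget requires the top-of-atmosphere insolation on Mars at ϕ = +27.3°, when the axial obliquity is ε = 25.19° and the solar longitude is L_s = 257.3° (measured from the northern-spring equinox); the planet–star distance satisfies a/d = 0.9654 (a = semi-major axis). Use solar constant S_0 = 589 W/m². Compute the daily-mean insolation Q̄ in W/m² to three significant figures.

Solar declination: sin δ = sin ε · sin L_s = sin 25.19° × sin 257.3° = -0.41521, so δ = -24.532°.
cos h₀ = −tan(+27.3°) tan(-24.532°) = 0.2356, h₀ = 1.3330 rad.
Bracket: h₀ sin ϕ sin δ + cos ϕ cos δ sin h₀ = 1.3330×0.45865×-0.41521 + 0.88862×0.90973×0.97186 = -0.253851 + 0.785656 = 0.531805.
Inverse-square distance factor (a/d)² = 0.9654² = 0.931997.
Q̄ = (S_0/π) × 0.931997 × [bracket] = (589/π) × 0.931997 × 0.531805 = 92.92 W/m².

Q̄ ≈ 92.9 W/m²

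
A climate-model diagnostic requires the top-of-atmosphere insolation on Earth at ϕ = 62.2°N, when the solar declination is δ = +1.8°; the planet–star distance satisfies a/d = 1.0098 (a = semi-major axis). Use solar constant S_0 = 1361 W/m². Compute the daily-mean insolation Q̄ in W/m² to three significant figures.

cos h₀ = −tan(+62.2°) tan(+1.800°) = -0.0596, h₀ = 1.6304 rad.
Bracket: h₀ sin ϕ sin δ + cos ϕ cos δ sin h₀ = 1.6304×0.88458×0.03141 + 0.46639×0.99951×0.99822 = 0.045300 + 0.465332 = 0.510632.
Inverse-square distance factor (a/d)² = 1.0098² = 1.019696.
Q̄ = (S_0/π) × 1.019696 × [bracket] = (1361/π) × 1.019696 × 0.510632 = 225.6 W/m².

Q̄ ≈ 226 W/m²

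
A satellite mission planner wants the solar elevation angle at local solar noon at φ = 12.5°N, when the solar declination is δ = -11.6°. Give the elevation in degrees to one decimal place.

65.9°

At local noon the hour angle is zero, so the zenith angle equals |φ − δ| = |+12.5° − (-11.600°)| = 24.100°.
Elevation = 90° − 24.100° = 65.9°.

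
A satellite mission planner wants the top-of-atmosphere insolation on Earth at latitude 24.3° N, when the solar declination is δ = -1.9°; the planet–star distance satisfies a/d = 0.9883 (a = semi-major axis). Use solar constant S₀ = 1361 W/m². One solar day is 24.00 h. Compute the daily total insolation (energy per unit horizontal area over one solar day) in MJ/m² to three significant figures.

32.5 MJ/m²

cos H₀ = −tan(+24.3°) tan(-1.900°) = 0.0150, H₀ = 1.5558 rad.
Bracket: H₀ sin φ sin δ + cos φ cos δ sin H₀ = 1.5558×0.41151×-0.03316 + 0.91140×0.99945×0.99989 = -0.021230 + 0.910799 = 0.889569.
Inverse-square distance factor (a/d)² = 0.9883² = 0.976737.
Q̄ = (S₀/π) × 0.976737 × [bracket] = (1361/π) × 0.976737 × 0.889569 = 376.41 W/m².
Daily total = Q̄ × 24.00 h × 3600 s/h = 376.41 × 24.00 × 3600 / 10⁶ = 32.52 MJ/m².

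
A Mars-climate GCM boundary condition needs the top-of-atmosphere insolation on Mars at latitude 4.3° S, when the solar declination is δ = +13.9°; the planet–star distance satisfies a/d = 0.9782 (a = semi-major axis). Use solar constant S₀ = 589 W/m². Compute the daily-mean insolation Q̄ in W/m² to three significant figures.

cos H₀ = −tan(-4.3°) tan(+13.900°) = 0.0186, H₀ = 1.5522 rad.
Bracket: H₀ sin φ sin δ + cos φ cos δ sin H₀ = 1.5522×-0.07498×0.24023 + 0.99719×0.97072×0.99983 = -0.027959 + 0.967828 = 0.939869.
Inverse-square distance factor (a/d)² = 0.9782² = 0.956875.
Q̄ = (S₀/π) × 0.956875 × [bracket] = (589/π) × 0.956875 × 0.939869 = 168.6 W/m².

Q̄ ≈ 169 W/m²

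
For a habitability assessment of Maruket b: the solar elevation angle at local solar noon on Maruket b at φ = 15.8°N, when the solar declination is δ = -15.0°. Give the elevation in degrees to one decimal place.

At local noon the hour angle is zero, so the zenith angle equals |φ − δ| = |+15.8° − (-15.000°)| = 30.800°.
Elevation = 90° − 30.800° = 59.2°.

59.2°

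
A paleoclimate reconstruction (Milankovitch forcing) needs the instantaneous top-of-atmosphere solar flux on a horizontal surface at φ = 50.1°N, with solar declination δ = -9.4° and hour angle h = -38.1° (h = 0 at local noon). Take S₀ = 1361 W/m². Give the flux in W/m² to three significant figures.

507 W/m²

cos θ_z = sin φ sin δ + cos φ cos δ cos h = -0.125298 + 0.498001 = 0.372703.
Flux = S₀ · cos θ_z = 1361 × 0.372703 = 507.2 W/m².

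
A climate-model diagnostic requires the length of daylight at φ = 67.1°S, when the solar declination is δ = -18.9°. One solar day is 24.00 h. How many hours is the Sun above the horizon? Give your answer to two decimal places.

19.22 h

cos H₀ = −tan φ · tan δ = −tan(-67.1°) × tan(-18.900°) = -0.8105, so H₀ = 2.5158 rad = 144.15°.
Daylight = 2H₀/(2π) × 24.00 h = (2.5158/π) × 24.00 = 19.22 h.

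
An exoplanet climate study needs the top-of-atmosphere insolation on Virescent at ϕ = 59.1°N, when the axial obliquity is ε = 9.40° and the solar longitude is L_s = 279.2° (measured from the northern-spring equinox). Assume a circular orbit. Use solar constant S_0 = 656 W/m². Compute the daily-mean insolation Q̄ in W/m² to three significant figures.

Q̄ ≈ 64.4 W/m²

Solar declination: sin δ = sin ε · sin L_s = sin 9.40° × sin 279.2° = -0.16122, so δ = -9.278°.
cos h₀ = −tan(+59.1°) tan(-9.278°) = 0.2730, h₀ = 1.2943 rad.
Bracket: h₀ sin ϕ sin δ + cos ϕ cos δ sin h₀ = 1.2943×0.85806×-0.16122 + 0.51354×0.98692×0.96203 = -0.179049 + 0.487579 = 0.308530.
Q̄ = (S_0/π) × [bracket] = (656/π) × 0.308530 = 64.42 W/m².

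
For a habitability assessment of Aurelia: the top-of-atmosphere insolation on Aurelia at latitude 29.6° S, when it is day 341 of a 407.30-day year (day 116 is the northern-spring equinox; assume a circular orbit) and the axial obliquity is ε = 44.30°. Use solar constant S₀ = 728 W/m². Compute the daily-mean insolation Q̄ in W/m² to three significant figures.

Solar longitude: λ_s = 360° × (341 − 116)/407.30 = 198.871°.
sin δ = sin 44.30° × sin 198.871° = -0.22589, so δ = -13.055°.
cos H₀ = −tan(-29.6°) tan(-13.055°) = -0.1317, H₀ = 1.7029 rad.
Bracket: H₀ sin φ sin δ + cos φ cos δ sin H₀ = 1.7029×-0.49394×-0.22589 + 0.86949×0.97415×0.99129 = 0.190003 + 0.839636 = 1.029639.
Q̄ = (S₀/π) × [bracket] = (728/π) × 1.029639 = 238.6 W/m².

Q̄ ≈ 239 W/m²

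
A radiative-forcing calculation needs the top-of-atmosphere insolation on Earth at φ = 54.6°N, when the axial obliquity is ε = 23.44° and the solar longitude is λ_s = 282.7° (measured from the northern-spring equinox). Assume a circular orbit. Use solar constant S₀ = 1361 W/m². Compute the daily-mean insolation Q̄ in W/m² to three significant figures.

Solar declination: sin δ = sin ε · sin λ_s = sin 23.44° × sin 282.7° = -0.38806, so δ = -22.834°.
cos H₀ = −tan(+54.6°) tan(-22.834°) = 0.5925, H₀ = 0.9367 rad.
Bracket: H₀ sin φ sin δ + cos φ cos δ sin H₀ = 0.9367×0.81513×-0.38806 + 0.57928×0.92164×0.80559 = -0.296296 + 0.430095 = 0.133799.
Q̄ = (S₀/π) × [bracket] = (1361/π) × 0.133799 = 57.96 W/m².

Q̄ ≈ 58.0 W/m²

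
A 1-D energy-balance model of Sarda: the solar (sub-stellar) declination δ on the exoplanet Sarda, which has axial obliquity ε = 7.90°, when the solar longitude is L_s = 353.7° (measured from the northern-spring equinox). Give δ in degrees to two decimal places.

δ = -0.86°

sin δ = sin ε · sin L_s = sin 7.90° × sin 353.7° = -0.015082.
δ = arcsin(-0.015082) = -0.86°.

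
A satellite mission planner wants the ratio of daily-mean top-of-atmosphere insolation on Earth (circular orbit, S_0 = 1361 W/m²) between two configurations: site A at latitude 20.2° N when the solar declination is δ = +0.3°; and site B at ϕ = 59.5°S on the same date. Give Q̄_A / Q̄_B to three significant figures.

Q̄_A / Q̄_B ≈ 1.88

— Configuration A (ϕ=+20.2°):
cos h₀ = −tan(+20.2°) tan(+0.300°) = -0.0019, h₀ = 1.5727 rad.
Bracket: h₀ sin ϕ sin δ + cos ϕ cos δ sin h₀ = 1.5727×0.34530×0.00524 + 0.93849×0.99999×1.00000 = 0.002846 + 0.938481 = 0.941327.
Q̄ = (S_0/π) × [bracket] = (1361/π) × 0.941327 = 407.80 W/m².
— Configuration B (ϕ=-59.5°):
cos h₀ = −tan(-59.5°) tan(+0.300°) = 0.0089, h₀ = 1.5619 rad.
Bracket: h₀ sin ϕ sin δ + cos ϕ cos δ sin h₀ = 1.5619×-0.86163×0.00524 + 0.50754×0.99999×0.99996 = -0.007052 + 0.507515 = 0.500463.
Q̄ = (S_0/π) × [bracket] = (1361/π) × 0.500463 = 216.81 W/m².
Ratio Q̄_A / Q̄_B = 407.80 / 216.81 = 1.881.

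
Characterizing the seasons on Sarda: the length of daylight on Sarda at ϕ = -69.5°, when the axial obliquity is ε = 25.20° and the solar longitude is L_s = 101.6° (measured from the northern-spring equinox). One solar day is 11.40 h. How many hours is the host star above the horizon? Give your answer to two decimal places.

Solar declination: sin δ = sin ε · sin L_s = sin 25.20° × sin 101.6° = 0.41708, so δ = +24.651°.
cos h₀ = −tan ϕ · tan δ = 1.2274 ≥ 1, so the host star never rises (polar night) and h₀ = 0.
Daylight = 2h₀/(2π) × 11.40 h = (0.0000/π) × 11.40 = 0.00 h.

0.00 h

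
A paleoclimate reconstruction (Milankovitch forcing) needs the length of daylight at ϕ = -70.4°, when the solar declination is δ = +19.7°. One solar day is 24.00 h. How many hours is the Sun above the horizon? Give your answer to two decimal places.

cos h₀ = −tan ϕ · tan δ = 1.0055 ≥ 1, so the Sun never rises (polar night) and h₀ = 0.
Daylight = 2h₀/(2π) × 24.00 h = (0.0000/π) × 24.00 = 0.00 h.

0.00 h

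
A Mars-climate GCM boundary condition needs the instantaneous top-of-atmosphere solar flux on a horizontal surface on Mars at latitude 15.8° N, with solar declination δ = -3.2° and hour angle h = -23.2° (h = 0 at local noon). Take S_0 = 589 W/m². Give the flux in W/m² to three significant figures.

511 W/m²

cos θ_z = sin ϕ sin δ + cos ϕ cos δ cos h = -0.015199 + 0.883030 = 0.867831.
Flux = S_0 · cos θ_z = 589 × 0.867831 = 511.2 W/m².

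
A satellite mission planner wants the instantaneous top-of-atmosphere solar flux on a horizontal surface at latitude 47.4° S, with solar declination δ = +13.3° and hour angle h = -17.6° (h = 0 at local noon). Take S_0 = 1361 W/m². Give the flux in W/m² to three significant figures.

cos θ_z = sin ϕ sin δ + cos ϕ cos δ cos h = -0.169339 + 0.627887 = 0.458548.
Flux = S_0 · cos θ_z = 1361 × 0.458548 = 624.1 W/m².

624 W/m²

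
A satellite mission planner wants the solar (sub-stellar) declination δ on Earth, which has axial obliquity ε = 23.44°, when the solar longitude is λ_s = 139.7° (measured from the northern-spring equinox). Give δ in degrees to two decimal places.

δ = +14.91°

sin δ = sin ε · sin λ_s = sin 23.44° × sin 139.7° = 0.257286.
δ = arcsin(0.257286) = +14.91°.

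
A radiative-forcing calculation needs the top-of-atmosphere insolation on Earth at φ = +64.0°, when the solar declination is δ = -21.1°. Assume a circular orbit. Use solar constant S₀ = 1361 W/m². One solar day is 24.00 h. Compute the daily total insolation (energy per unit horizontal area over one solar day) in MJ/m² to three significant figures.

1.39 MJ/m²

cos H₀ = −tan(+64.0°) tan(-21.100°) = 0.7911, H₀ = 0.6581 rad.
Bracket: H₀ sin φ sin δ + cos φ cos δ sin H₀ = 0.6581×0.89879×-0.36000 + 0.43837×0.93295×0.61163 = -0.212938 + 0.250143 = 0.037205.
Q̄ = (S₀/π) × [bracket] = (1361/π) × 0.037205 = 16.118 W/m².
Daily total = Q̄ × 24.00 h × 3600 s/h = 16.118 × 24.00 × 3600 / 10⁶ = 1.393 MJ/m².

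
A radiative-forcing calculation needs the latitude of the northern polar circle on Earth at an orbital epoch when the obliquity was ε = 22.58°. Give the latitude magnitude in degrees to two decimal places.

67.42°

The polar circle is the lowest latitude that experiences at least one full rotation of continuous daylight at the northern-summer solstice; it lies at |ϕ| = 90° − ε = 90° − 22.58° = 67.42°.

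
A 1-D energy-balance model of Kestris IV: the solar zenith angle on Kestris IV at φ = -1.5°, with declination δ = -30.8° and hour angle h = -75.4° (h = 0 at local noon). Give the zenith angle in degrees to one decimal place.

θ_z = 76.7°

cos θ_z = sin φ sin δ + cos φ cos δ cos h = 0.013404 + 0.216443 = 0.229847.
θ_z = arccos(0.229847) = 76.7°.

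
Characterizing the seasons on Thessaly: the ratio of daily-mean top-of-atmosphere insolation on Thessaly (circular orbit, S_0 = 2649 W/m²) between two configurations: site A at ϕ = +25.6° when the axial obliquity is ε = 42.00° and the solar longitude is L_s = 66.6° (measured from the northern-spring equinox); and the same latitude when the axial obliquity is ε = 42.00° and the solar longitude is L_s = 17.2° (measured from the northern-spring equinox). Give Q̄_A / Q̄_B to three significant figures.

Q̄_A / Q̄_B ≈ 1.15

— Configuration A (ϕ=+25.6°):
Solar declination: sin δ = sin ε · sin L_s = sin 42.00° × sin 66.6° = 0.61410, so δ = +37.886°.
cos h₀ = −tan(+25.6°) tan(+37.886°) = -0.3728, h₀ = 1.9528 rad.
Bracket: h₀ sin ϕ sin δ + cos ϕ cos δ sin h₀ = 1.9528×0.43209×0.61410 + 0.90183×0.78923×0.92791 = 0.518169 + 0.660441 = 1.178610.
Q̄ = (S_0/π) × [bracket] = (2649/π) × 1.178610 = 993.81 W/m².
— Configuration B (ϕ=+25.6°):
Solar declination: sin δ = sin ε · sin L_s = sin 42.00° × sin 17.2° = 0.19787, so δ = +11.412°.
cos h₀ = −tan(+25.6°) tan(+11.412°) = -0.0967, h₀ = 1.6677 rad.
Bracket: h₀ sin ϕ sin δ + cos ϕ cos δ sin h₀ = 1.6677×0.43209×0.19787 + 0.90183×0.98023×0.99531 = 0.142584 + 0.879855 = 1.022439.
Q̄ = (S_0/π) × [bracket] = (2649/π) × 1.022439 = 862.12 W/m².
Ratio Q̄_A / Q̄_B = 993.81 / 862.12 = 1.153.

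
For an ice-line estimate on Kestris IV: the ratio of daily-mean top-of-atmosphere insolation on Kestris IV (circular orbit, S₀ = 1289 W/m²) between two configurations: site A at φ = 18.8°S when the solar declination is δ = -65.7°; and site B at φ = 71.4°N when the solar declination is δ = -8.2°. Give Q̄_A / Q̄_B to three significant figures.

— Configuration A (φ=-18.8°):
cos H₀ = −tan(-18.8°) tan(-65.700°) = -0.7540, H₀ = 2.4249 rad.
Bracket: H₀ sin φ sin δ + cos φ cos δ sin H₀ = 2.4249×-0.32227×-0.91140 + 0.94665×0.41151×0.65692 = 0.712234 + 0.255907 = 0.968141.
Q̄ = (S₀/π) × [bracket] = (1289/π) × 0.968141 = 397.23 W/m².
— Configuration B (φ=+71.4°):
cos H₀ = −tan(+71.4°) tan(-8.200°) = 0.4282, H₀ = 1.1283 rad.
Bracket: H₀ sin φ sin δ + cos φ cos δ sin H₀ = 1.1283×0.94777×-0.14263 + 0.31896×0.98978×0.90369 = -0.152524 + 0.285295 = 0.132771.
Q̄ = (S₀/π) × [bracket] = (1289/π) × 0.132771 = 54.476 W/m².
Ratio Q̄_A / Q̄_B = 397.23 / 54.476 = 7.292.

Q̄_A / Q̄_B ≈ 7.29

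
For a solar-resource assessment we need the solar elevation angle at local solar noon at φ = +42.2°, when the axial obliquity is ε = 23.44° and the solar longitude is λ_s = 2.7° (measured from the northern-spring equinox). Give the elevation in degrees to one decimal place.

48.9°

Solar declination: sin δ = sin ε · sin λ_s = sin 23.44° × sin 2.7° = 0.01874, so δ = +1.074°.
At local noon the hour angle is zero, so the zenith angle equals |φ − δ| = |+42.2° − (+1.074°)| = 41.126°.
Elevation = 90° − 41.126° = 48.9°.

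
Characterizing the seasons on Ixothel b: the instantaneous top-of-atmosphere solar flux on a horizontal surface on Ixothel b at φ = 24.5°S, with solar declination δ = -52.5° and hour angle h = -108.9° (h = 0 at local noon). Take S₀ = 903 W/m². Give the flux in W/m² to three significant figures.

cos θ_z = sin φ sin δ + cos φ cos δ cos h = 0.328998 + -0.179434 = 0.149564.
Flux = S₀ · cos θ_z = 903 × 0.149564 = 135.1 W/m².

135 W/m²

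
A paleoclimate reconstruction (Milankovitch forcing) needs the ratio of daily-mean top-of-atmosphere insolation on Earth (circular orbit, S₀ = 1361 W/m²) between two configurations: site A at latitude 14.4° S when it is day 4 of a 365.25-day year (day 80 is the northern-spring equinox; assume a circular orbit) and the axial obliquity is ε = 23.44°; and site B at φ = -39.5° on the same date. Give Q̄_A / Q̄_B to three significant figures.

Q̄_A / Q̄_B ≈ 0.922

— Configuration A (φ=-14.4°):
Solar longitude: λ_s = 360° × (4 − 80)/365.25 = -74.908°, i.e. -74.908° + 360° = 285.092°.
sin δ = sin 23.44° × sin 285.092° = -0.38407, so δ = -22.586°.
cos H₀ = −tan(-14.4°) tan(-22.586°) = -0.1068, H₀ = 1.6778 rad.
Bracket: H₀ sin φ sin δ + cos φ cos δ sin H₀ = 1.6778×-0.24869×-0.38407 + 0.96858×0.92330×0.99428 = 0.160254 + 0.889175 = 1.049429.
Q̄ = (S₀/π) × [bracket] = (1361/π) × 1.049429 = 454.63 W/m².
— Configuration B (φ=-39.5°):
cos H₀ = −tan(-39.5°) tan(-22.586°) = -0.3429, H₀ = 1.9208 rad.
Bracket: H₀ sin φ sin δ + cos φ cos δ sin H₀ = 1.9208×-0.63608×-0.38407 + 0.77162×0.92330×0.93937 = 0.469250 + 0.669242 = 1.138492.
Q̄ = (S₀/π) × [bracket] = (1361/π) × 1.138492 = 493.22 W/m².
Ratio Q̄_A / Q̄_B = 454.63 / 493.22 = 0.9218.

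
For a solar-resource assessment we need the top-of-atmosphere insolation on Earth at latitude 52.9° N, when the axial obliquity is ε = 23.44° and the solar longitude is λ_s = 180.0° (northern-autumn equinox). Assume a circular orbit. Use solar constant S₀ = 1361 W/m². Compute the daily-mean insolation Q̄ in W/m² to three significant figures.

Solar declination: sin δ = sin ε · sin λ_s = sin 23.44° × sin 180.0° = 0.00000, so δ = +0.000°.
cos H₀ = −tan(+52.9°) tan(+0.000°) = -0.0000, H₀ = 1.5708 rad.
Bracket: H₀ sin φ sin δ + cos φ cos δ sin H₀ = 1.5708×0.79758×0.00000 + 0.60321×1.00000×1.00000 = 0.000000 + 0.603210 = 0.603210.
Q̄ = (S₀/π) × [bracket] = (1361/π) × 0.603210 = 261.3 W/m².

Q̄ ≈ 261 W/m²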